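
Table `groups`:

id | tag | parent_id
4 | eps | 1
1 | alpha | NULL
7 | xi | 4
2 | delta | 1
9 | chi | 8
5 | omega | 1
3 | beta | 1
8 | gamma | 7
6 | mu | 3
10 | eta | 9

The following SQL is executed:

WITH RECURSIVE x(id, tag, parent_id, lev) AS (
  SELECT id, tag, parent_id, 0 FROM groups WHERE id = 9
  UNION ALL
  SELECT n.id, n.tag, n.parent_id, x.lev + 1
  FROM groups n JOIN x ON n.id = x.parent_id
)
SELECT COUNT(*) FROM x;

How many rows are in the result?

Base: id=9 (chi), parent_id=8, lev 0.
Iteration 1: join on id=8 -> gamma (id 8, parent_id=7, lev 1).
Iteration 2: join on id=7 -> xi (id 7, parent_id=4, lev 2).
Iteration 3: join on id=4 -> eps (id 4, parent_id=1, lev 3).
Iteration 4: join on id=1 -> alpha (id 1, parent_id=NULL, lev 4).
Iteration 5: parent_id is NULL; no match; recursion stops.
Total rows emitted: 5.

5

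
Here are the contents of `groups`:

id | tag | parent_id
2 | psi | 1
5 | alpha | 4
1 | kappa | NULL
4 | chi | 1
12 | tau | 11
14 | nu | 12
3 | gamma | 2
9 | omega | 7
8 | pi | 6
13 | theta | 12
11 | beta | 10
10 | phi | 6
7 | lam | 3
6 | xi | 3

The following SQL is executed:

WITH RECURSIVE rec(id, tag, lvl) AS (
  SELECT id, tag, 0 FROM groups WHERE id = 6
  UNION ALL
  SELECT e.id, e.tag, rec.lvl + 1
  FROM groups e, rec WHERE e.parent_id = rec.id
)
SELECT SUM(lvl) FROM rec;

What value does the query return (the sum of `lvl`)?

15

Base: id=6 (xi) at lvl 0.
Iteration 1: rows with parent_id in {6} -> pi (id 8, lvl 1), phi (id 10, lvl 1).
Iteration 2: rows with parent_id in {8,10} -> beta (id 11, lvl 2).
Iteration 3: rows with parent_id in {11} -> tau (id 12, lvl 3).
Iteration 4: rows with parent_id in {12} -> theta (id 13, lvl 4), nu (id 14, lvl 4).
Iteration 5: no rows with parent_id in {13,14}; recursion stops.
SUM(lvl) = 0 + 1 + 1 + 2 + 3 + 4 + 4 = 15.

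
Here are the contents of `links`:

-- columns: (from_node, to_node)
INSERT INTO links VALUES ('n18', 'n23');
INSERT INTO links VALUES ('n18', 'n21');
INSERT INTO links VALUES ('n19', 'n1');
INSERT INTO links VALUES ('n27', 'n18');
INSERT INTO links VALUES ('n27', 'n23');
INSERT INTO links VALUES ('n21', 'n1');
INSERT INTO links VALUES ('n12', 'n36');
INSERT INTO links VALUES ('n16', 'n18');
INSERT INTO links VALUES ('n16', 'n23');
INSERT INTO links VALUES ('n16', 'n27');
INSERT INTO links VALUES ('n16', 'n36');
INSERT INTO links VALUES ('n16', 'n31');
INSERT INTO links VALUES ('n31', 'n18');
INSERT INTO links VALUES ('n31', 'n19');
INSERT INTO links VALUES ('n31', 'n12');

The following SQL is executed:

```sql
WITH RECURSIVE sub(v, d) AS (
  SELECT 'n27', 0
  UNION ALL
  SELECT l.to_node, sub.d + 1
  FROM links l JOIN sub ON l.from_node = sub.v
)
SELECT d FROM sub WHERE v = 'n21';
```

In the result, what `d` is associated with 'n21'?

Base: (n27, d=0).
Iteration 1: edges from {n27} -> (n18, d=1), (n23, d=1).
Iteration 2: edges from {n18,n23} -> (n21, d=2), (n23, d=2).
Iteration 3: edges from {n21,n23} -> (n1, d=3).
Iteration 4: no outgoing edges from {n1}; recursion stops.

2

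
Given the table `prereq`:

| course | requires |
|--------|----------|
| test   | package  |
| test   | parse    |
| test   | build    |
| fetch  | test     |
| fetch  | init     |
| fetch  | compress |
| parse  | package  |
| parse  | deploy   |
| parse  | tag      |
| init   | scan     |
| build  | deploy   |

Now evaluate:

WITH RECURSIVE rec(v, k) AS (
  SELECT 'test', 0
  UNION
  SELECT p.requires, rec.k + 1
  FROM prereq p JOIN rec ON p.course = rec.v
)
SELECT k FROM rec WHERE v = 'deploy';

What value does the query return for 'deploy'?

2

Base: (test, k=0).
Iteration 1: edges from {test} -> (build, k=1), (package, k=1), (parse, k=1).
Iteration 2: edges from {build,package,parse} -> (deploy, k=2), (package, k=2), (tag, k=2). [UNION drops 1 duplicate row(s)]
Iteration 3: no outgoing edges from {deploy,package,tag}; recursion stops.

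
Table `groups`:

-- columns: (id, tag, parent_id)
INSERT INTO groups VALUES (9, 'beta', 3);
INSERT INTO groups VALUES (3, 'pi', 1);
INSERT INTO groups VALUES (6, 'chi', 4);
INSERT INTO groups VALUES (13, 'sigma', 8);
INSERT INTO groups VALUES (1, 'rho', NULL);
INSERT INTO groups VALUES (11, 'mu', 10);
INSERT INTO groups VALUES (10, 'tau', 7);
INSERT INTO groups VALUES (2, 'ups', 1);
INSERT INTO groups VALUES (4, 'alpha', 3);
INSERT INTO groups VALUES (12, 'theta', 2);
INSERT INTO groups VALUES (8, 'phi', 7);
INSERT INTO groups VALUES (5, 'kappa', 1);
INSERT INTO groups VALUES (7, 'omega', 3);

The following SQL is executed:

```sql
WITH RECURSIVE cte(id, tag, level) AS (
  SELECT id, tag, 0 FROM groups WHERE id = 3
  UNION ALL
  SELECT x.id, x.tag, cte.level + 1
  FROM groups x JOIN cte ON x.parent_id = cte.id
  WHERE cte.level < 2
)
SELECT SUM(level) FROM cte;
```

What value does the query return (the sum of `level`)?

Base: id=3 (pi) at level 0.
Iteration 1: rows with parent_id in {3} -> alpha (id 4, level 1), omega (id 7, level 1), beta (id 9, level 1).
Iteration 2: rows with parent_id in {4,7,9} -> chi (id 6, level 2), phi (id 8, level 2), tau (id 10, level 2).
Iteration 3: level < 2 fails for all current rows; recursion stops.
SUM(level) = 0 + 1 + 1 + 1 + 2 + 2 + 2 = 9.

9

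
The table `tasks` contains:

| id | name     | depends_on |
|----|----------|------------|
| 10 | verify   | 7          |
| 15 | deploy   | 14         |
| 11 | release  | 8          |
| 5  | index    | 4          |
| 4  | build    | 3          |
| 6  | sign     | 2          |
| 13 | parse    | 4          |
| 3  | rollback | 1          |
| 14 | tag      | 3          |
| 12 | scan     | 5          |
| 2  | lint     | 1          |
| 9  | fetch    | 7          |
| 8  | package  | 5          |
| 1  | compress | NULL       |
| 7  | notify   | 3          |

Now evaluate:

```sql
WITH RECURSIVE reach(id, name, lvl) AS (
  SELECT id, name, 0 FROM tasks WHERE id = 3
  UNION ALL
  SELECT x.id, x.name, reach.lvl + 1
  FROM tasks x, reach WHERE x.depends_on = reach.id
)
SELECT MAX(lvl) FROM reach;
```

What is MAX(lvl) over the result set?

Base: id=3 (rollback) at lvl 0.
Iteration 1: rows with depends_on in {3} -> build (id 4, lvl 1), notify (id 7, lvl 1), tag (id 14, lvl 1).
Iteration 2: rows with depends_on in {4,7,14} -> index (id 5, lvl 2), fetch (id 9, lvl 2), verify (id 10, lvl 2), parse (id 13, lvl 2), deploy (id 15, lvl 2).
Iteration 3: rows with depends_on in {5,9,10,13,15} -> package (id 8, lvl 3), scan (id 12, lvl 3).
Iteration 4: rows with depends_on in {8,12} -> release (id 11, lvl 4).
Iteration 5: no rows with depends_on in {11}; recursion stops.
lvl values: 0, 1, 1, 1, 2, 2, 2, 2, 2, 3, 3, 4; the maximum is 4.

4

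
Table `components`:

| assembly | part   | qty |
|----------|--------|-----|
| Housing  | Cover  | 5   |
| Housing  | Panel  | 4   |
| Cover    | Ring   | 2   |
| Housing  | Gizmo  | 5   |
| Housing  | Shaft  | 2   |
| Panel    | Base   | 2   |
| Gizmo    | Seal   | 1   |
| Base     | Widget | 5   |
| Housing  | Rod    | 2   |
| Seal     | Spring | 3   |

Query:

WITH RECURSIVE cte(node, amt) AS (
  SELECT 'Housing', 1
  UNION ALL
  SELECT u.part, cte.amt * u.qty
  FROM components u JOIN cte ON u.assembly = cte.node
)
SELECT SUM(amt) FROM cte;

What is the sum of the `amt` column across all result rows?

97

Base: (Housing, amt=1).
Iteration 1: components of {Housing} -> Cover = 1*5 = 5, Gizmo = 1*5 = 5, Panel = 1*4 = 4, Rod = 1*2 = 2, Shaft = 1*2 = 2.
Iteration 2: components of {Cover,Gizmo,Panel,Rod,Shaft} -> Base = 4*2 = 8, Ring = 5*2 = 10, Seal = 5*1 = 5.
Iteration 3: components of {Base,Ring,Seal} -> Spring = 5*3 = 15, Widget = 8*5 = 40.
Iteration 4: no further components; recursion stops.
SUM(amt) = 1 + 5 + 4 + 5 + 2 + 2 + 10 + 8 + 5 + 40 + 15 = 97.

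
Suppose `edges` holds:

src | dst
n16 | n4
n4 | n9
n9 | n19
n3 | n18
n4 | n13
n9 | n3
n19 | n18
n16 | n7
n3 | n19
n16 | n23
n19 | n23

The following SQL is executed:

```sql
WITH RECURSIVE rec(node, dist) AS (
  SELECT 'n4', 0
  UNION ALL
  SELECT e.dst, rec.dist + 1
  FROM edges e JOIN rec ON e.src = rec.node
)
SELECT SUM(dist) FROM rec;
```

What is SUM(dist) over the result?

26

Base: (n4, dist=0).
Iteration 1: edges from {n4} -> (n13, dist=1), (n9, dist=1).
Iteration 2: edges from {n13,n9} -> (n19, dist=2), (n3, dist=2).
Iteration 3: edges from {n19,n3} -> (n18, dist=3) x2, (n19, dist=3), (n23, dist=3). [UNION ALL keeps all 4 new rows, including repeats]
Iteration 4: edges from {n18,n19,n23} -> (n18, dist=4), (n23, dist=4).
Iteration 5: no outgoing edges from {n18,n23}; recursion stops.
SUM(dist) = 0 + 1 + 1 + 2 + 2 + 3 + 3 + 3 + 3 + 4 + 4 = 26.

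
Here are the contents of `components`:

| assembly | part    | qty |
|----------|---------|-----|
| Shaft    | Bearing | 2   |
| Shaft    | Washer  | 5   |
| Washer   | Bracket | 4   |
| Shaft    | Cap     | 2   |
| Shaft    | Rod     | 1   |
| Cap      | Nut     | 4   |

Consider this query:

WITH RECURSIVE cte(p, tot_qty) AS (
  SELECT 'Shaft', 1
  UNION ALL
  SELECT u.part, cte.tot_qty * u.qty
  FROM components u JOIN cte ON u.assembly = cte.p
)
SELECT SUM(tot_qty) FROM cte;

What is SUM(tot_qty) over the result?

39

Base: (Shaft, tot_qty=1).
Iteration 1: components of {Shaft} -> Bearing = 1*2 = 2, Cap = 1*2 = 2, Rod = 1*1 = 1, Washer = 1*5 = 5.
Iteration 2: components of {Bearing,Cap,Rod,Washer} -> Bracket = 5*4 = 20, Nut = 2*4 = 8.
Iteration 3: no further components; recursion stops.
SUM(tot_qty) = 1 + 2 + 1 + 5 + 2 + 8 + 20 = 39.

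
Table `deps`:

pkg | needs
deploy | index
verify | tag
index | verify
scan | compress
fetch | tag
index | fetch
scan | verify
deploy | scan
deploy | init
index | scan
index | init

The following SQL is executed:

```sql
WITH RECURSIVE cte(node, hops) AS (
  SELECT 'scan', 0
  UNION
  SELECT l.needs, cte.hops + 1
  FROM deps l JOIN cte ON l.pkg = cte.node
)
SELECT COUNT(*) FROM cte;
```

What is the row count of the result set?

Base: (scan, hops=0).
Iteration 1: edges from {scan} -> (compress, hops=1), (verify, hops=1).
Iteration 2: edges from {compress,verify} -> (tag, hops=2).
Iteration 3: no outgoing edges from {tag}; recursion stops.
Total rows emitted: 4.

4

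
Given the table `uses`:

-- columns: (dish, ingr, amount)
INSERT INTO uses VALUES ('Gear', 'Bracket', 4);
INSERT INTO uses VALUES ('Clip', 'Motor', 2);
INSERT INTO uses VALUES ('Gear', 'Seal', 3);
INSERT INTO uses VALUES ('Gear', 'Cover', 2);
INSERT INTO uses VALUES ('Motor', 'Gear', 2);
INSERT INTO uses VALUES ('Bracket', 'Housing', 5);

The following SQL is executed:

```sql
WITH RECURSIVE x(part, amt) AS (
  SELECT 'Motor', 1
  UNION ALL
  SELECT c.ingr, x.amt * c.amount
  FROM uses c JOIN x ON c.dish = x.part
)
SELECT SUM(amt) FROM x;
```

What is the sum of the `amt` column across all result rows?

61

Base: (Motor, amt=1).
Iteration 1: components of {Motor} -> Gear = 1*2 = 2.
Iteration 2: components of {Gear} -> Bracket = 2*4 = 8, Cover = 2*2 = 4, Seal = 2*3 = 6.
Iteration 3: components of {Bracket,Cover,Seal} -> Housing = 8*5 = 40.
Iteration 4: no further components; recursion stops.
SUM(amt) = 1 + 2 + 4 + 8 + 6 + 40 = 61.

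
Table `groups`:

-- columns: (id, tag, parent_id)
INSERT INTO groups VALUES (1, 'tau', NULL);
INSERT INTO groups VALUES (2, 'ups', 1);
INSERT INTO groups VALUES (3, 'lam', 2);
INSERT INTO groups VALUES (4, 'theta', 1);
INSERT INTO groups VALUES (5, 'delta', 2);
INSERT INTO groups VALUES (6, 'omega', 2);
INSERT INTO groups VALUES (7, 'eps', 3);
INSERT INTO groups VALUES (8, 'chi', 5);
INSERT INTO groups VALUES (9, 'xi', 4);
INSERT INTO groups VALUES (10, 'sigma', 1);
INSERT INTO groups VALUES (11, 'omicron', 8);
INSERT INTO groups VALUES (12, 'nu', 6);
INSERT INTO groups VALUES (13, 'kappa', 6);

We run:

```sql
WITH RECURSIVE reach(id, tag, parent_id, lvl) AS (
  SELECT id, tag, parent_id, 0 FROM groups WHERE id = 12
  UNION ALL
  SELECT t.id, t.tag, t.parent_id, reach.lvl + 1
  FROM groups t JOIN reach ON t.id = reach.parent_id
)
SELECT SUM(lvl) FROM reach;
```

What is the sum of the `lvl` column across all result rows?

Base: id=12 (nu), parent_id=6, lvl 0.
Iteration 1: join on id=6 -> omega (id 6, parent_id=2, lvl 1).
Iteration 2: join on id=2 -> ups (id 2, parent_id=1, lvl 2).
Iteration 3: join on id=1 -> tau (id 1, parent_id=NULL, lvl 3).
Iteration 4: parent_id is NULL; no match; recursion stops.
SUM(lvl) = 0 + 1 + 2 + 3 = 6.

6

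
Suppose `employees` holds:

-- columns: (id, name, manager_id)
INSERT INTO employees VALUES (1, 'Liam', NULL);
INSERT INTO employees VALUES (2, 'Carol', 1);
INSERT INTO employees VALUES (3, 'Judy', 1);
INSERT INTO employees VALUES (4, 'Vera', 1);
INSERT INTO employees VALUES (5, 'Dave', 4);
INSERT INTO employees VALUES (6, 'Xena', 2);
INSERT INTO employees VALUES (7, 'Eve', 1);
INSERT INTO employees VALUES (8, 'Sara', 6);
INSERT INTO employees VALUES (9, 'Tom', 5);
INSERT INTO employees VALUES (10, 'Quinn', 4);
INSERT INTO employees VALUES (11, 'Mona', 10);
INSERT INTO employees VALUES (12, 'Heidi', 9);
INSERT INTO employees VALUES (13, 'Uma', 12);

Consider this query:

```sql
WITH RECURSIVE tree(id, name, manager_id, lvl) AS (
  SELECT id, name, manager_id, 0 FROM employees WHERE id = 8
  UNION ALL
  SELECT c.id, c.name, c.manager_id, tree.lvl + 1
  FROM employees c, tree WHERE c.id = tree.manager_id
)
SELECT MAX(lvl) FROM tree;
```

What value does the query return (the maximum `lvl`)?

3

Base: id=8 (Sara), manager_id=6, lvl 0.
Iteration 1: join on id=6 -> Xena (id 6, manager_id=2, lvl 1).
Iteration 2: join on id=2 -> Carol (id 2, manager_id=1, lvl 2).
Iteration 3: join on id=1 -> Liam (id 1, manager_id=NULL, lvl 3).
Iteration 4: manager_id is NULL; no match; recursion stops.
lvl values: 0, 1, 2, 3; the maximum is 3.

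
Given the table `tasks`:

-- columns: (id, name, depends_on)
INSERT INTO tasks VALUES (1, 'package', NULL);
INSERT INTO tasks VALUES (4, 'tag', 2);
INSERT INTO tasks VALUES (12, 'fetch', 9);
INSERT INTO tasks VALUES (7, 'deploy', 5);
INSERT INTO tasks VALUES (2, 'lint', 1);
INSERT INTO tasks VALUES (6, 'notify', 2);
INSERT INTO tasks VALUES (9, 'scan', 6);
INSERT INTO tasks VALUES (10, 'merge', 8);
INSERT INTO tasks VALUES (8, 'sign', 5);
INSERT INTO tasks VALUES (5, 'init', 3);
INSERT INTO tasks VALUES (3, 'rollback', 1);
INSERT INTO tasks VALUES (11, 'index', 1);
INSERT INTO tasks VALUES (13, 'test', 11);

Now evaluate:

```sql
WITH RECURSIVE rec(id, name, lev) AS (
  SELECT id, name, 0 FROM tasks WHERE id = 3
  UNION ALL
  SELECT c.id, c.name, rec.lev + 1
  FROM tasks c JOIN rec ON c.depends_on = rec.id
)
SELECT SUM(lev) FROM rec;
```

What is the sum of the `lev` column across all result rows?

8

Base: id=3 (rollback) at lev 0.
Iteration 1: rows with depends_on in {3} -> init (id 5, lev 1).
Iteration 2: rows with depends_on in {5} -> deploy (id 7, lev 2), sign (id 8, lev 2).
Iteration 3: rows with depends_on in {7,8} -> merge (id 10, lev 3).
Iteration 4: no rows with depends_on in {10}; recursion stops.
SUM(lev) = 0 + 1 + 2 + 2 + 3 = 8.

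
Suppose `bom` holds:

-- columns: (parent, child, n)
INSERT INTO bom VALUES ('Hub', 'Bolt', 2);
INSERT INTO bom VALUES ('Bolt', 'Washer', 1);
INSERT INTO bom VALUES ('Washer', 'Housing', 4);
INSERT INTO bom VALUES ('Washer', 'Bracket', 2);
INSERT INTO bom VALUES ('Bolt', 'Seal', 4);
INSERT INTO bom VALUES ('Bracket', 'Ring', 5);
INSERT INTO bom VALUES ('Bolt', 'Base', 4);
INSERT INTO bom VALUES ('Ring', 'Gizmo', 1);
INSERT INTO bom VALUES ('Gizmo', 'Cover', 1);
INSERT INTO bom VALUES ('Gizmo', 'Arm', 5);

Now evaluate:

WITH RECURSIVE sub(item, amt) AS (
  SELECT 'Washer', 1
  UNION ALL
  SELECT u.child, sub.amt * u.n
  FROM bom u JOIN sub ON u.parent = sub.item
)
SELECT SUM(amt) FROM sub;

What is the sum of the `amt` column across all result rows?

Base: (Washer, amt=1).
Iteration 1: components of {Washer} -> Bracket = 1*2 = 2, Housing = 1*4 = 4.
Iteration 2: components of {Bracket,Housing} -> Ring = 2*5 = 10.
Iteration 3: components of {Ring} -> Gizmo = 10*1 = 10.
Iteration 4: components of {Gizmo} -> Arm = 10*5 = 50, Cover = 10*1 = 10.
Iteration 5: no further components; recursion stops.
SUM(amt) = 1 + 4 + 2 + 10 + 10 + 10 + 50 = 87.

87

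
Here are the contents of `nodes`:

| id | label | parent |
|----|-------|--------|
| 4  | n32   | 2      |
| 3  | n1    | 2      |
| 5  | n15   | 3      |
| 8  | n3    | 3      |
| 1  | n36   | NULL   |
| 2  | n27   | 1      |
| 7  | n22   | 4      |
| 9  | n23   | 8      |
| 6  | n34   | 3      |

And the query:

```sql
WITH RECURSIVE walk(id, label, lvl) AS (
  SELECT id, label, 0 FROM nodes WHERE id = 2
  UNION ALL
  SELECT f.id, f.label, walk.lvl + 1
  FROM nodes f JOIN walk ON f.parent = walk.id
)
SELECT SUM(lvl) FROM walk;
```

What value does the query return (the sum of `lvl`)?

Base: id=2 (n27) at lvl 0.
Iteration 1: rows with parent in {2} -> n1 (id 3, lvl 1), n32 (id 4, lvl 1).
Iteration 2: rows with parent in {3,4} -> n15 (id 5, lvl 2), n34 (id 6, lvl 2), n22 (id 7, lvl 2), n3 (id 8, lvl 2).
Iteration 3: rows with parent in {5,6,7,8} -> n23 (id 9, lvl 3).
Iteration 4: no rows with parent in {9}; recursion stops.
SUM(lvl) = 0 + 1 + 1 + 2 + 2 + 2 + 2 + 3 = 13.

13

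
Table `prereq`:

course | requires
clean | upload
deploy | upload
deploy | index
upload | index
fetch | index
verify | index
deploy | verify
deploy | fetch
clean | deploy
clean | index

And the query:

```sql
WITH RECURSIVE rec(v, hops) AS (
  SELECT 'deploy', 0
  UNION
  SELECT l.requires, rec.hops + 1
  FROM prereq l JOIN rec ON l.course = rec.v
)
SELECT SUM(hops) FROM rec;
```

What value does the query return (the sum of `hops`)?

Base: (deploy, hops=0).
Iteration 1: edges from {deploy} -> (fetch, hops=1), (index, hops=1), (upload, hops=1), (verify, hops=1).
Iteration 2: edges from {fetch,index,upload,verify} -> (index, hops=2). [UNION drops 2 duplicate row(s)]
Iteration 3: no outgoing edges from {index}; recursion stops.
SUM(hops) = 0 + 1 + 1 + 1 + 1 + 2 = 6.

6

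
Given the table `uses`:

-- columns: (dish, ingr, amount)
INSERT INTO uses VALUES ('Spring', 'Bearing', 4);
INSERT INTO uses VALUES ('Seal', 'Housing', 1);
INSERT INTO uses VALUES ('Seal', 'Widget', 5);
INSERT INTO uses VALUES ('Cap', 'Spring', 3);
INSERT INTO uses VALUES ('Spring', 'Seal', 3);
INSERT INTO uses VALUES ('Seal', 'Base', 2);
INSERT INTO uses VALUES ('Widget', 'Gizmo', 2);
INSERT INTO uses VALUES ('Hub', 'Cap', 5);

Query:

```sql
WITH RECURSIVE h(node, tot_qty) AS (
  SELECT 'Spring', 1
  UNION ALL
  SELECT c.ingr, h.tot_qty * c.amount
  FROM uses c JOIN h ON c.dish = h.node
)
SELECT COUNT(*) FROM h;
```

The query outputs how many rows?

7

Base: (Spring, tot_qty=1).
Iteration 1: components of {Spring} -> Bearing = 1*4 = 4, Seal = 1*3 = 3.
Iteration 2: components of {Bearing,Seal} -> Base = 3*2 = 6, Housing = 3*1 = 3, Widget = 3*5 = 15.
Iteration 3: components of {Base,Housing,Widget} -> Gizmo = 15*2 = 30.
Iteration 4: no further components; recursion stops.
Total rows emitted: 7.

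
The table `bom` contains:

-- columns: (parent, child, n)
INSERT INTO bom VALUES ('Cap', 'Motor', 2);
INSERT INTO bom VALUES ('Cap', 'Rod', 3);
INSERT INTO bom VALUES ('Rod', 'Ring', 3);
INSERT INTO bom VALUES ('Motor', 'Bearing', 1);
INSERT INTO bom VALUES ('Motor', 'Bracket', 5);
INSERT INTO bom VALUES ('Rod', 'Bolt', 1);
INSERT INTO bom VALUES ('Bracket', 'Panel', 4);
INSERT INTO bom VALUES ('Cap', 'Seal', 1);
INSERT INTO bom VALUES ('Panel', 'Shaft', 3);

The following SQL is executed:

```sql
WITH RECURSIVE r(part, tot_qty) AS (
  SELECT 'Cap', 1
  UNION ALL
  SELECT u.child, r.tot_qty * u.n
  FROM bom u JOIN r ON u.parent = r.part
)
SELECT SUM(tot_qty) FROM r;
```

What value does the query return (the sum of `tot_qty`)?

191

Base: (Cap, tot_qty=1).
Iteration 1: components of {Cap} -> Motor = 1*2 = 2, Rod = 1*3 = 3, Seal = 1*1 = 1.
Iteration 2: components of {Motor,Rod,Seal} -> Bearing = 2*1 = 2, Bolt = 3*1 = 3, Bracket = 2*5 = 10, Ring = 3*3 = 9.
Iteration 3: components of {Bearing,Bolt,Bracket,Ring} -> Panel = 10*4 = 40.
Iteration 4: components of {Panel} -> Shaft = 40*3 = 120.
Iteration 5: no further components; recursion stops.
SUM(tot_qty) = 1 + 2 + 3 + 1 + 2 + 10 + 9 + 3 + 40 + 120 = 191.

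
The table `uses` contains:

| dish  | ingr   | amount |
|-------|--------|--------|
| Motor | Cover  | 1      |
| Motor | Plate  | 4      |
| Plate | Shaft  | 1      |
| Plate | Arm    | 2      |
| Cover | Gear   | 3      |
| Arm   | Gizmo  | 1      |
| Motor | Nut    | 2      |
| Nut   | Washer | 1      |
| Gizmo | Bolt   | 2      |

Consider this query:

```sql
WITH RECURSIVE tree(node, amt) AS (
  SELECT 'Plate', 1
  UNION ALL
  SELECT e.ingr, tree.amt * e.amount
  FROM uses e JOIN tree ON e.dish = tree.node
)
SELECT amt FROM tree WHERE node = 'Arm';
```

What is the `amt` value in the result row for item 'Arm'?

2

Base: (Plate, amt=1).
Iteration 1: components of {Plate} -> Arm = 1*2 = 2, Shaft = 1*1 = 1.
Iteration 2: components of {Arm,Shaft} -> Gizmo = 2*1 = 2.
Iteration 3: components of {Gizmo} -> Bolt = 2*2 = 4.
Iteration 4: no further components; recursion stops.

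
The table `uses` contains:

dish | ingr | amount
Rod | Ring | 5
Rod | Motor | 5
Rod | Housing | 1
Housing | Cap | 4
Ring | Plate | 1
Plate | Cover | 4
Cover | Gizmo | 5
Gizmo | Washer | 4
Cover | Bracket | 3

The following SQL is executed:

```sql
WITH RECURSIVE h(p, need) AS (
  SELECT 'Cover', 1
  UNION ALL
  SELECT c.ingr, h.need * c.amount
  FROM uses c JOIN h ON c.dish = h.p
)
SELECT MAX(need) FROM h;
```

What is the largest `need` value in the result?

Base: (Cover, need=1).
Iteration 1: components of {Cover} -> Bracket = 1*3 = 3, Gizmo = 1*5 = 5.
Iteration 2: components of {Bracket,Gizmo} -> Washer = 5*4 = 20.
Iteration 3: no further components; recursion stops.
need values: 1, 5, 3, 20; the maximum is 20.

20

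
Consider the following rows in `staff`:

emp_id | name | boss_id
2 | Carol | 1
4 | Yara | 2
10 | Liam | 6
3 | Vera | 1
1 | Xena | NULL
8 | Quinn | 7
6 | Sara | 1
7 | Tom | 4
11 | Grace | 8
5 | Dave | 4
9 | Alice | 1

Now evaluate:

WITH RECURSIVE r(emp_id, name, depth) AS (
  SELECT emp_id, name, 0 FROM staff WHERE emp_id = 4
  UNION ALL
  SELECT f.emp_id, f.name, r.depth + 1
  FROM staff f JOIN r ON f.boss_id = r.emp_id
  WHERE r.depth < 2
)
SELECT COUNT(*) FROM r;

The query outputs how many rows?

4

Base: emp_id=4 (Yara) at depth 0.
Iteration 1: rows with boss_id in {4} -> Dave (id 5, depth 1), Tom (id 7, depth 1).
Iteration 2: rows with boss_id in {5,7} -> Quinn (id 8, depth 2).
Iteration 3: depth < 2 fails for all current rows; recursion stops.
Total rows emitted: 4.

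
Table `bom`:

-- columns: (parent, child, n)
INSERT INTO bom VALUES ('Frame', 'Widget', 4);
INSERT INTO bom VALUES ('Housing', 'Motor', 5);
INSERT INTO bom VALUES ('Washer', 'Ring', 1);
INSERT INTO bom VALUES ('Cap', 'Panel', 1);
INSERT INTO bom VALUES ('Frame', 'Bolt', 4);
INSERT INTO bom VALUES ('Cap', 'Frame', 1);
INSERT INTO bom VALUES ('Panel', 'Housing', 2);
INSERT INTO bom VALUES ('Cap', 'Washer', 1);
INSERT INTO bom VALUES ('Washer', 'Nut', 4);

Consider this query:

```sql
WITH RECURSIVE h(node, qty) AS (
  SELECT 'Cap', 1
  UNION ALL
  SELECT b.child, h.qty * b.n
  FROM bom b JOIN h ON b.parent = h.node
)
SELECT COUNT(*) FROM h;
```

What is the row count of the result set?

Base: (Cap, qty=1).
Iteration 1: components of {Cap} -> Frame = 1*1 = 1, Panel = 1*1 = 1, Washer = 1*1 = 1.
Iteration 2: components of {Frame,Panel,Washer} -> Bolt = 1*4 = 4, Housing = 1*2 = 2, Nut = 1*4 = 4, Ring = 1*1 = 1, Widget = 1*4 = 4.
Iteration 3: components of {Bolt,Housing,Nut,Ring,Widget} -> Motor = 2*5 = 10.
Iteration 4: no further components; recursion stops.
Total rows emitted: 10.

10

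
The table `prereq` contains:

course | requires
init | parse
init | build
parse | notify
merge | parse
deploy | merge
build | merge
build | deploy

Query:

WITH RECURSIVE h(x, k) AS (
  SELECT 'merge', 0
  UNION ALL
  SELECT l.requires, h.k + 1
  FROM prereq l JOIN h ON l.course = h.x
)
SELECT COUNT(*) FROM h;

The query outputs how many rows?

3

Base: (merge, k=0).
Iteration 1: edges from {merge} -> (parse, k=1).
Iteration 2: edges from {parse} -> (notify, k=2).
Iteration 3: no outgoing edges from {notify}; recursion stops.
Total rows emitted: 3.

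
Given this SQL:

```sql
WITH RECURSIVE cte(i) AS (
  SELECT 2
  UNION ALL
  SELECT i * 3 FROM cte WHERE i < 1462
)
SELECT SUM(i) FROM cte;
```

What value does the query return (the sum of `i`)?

6560

Base: i=2.
Iteration 1: 2 < 1462 holds -> i = 2 * 3 = 6.
Iteration 2: 6 < 1462 holds -> i = 6 * 3 = 18.
Iteration 3: 18 < 1462 holds -> i = 18 * 3 = 54.
Iteration 4: 54 < 1462 holds -> i = 54 * 3 = 162.
Iteration 5: 162 < 1462 holds -> i = 162 * 3 = 486.
Iteration 6: 486 < 1462 holds -> i = 486 * 3 = 1458.
Iteration 7: 1458 < 1462 holds -> i = 1458 * 3 = 4374.
Iteration 8: 4374 < 1462 fails; recursion stops.
SUM(i) = 2 + 6 + 18 + 54 + 162 + 486 + 1458 + 4374 = 6560.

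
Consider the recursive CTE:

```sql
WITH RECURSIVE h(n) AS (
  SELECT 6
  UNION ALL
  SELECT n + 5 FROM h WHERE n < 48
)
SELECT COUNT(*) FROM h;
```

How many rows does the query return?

Base: n=6.
Iteration 1: 6 < 48 holds -> n = 6 + 5 = 11.
Iteration 2: 11 < 48 holds -> n = 11 + 5 = 16.
Iteration 3: 16 < 48 holds -> n = 16 + 5 = 21.
Iteration 4: 21 < 48 holds -> n = 21 + 5 = 26.
Iteration 5: 26 < 48 holds -> n = 26 + 5 = 31.
Iteration 6: 31 < 48 holds -> n = 31 + 5 = 36.
Iteration 7: 36 < 48 holds -> n = 36 + 5 = 41.
Iteration 8: 41 < 48 holds -> n = 41 + 5 = 46.
Iteration 9: 46 < 48 holds -> n = 46 + 5 = 51.
Iteration 10: 51 < 48 fails; recursion stops.
Total rows emitted: 10.

10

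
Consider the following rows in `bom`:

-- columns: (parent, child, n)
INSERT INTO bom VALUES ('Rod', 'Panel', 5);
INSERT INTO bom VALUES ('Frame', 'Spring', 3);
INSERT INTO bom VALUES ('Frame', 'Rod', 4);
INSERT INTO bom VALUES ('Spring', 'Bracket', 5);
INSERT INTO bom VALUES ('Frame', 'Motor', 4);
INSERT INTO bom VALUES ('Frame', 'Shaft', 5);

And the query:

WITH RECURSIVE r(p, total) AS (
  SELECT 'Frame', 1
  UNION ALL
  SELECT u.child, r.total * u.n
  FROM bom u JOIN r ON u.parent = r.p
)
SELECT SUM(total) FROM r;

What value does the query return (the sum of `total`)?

Base: (Frame, total=1).
Iteration 1: components of {Frame} -> Motor = 1*4 = 4, Rod = 1*4 = 4, Shaft = 1*5 = 5, Spring = 1*3 = 3.
Iteration 2: components of {Motor,Rod,Shaft,Spring} -> Bracket = 3*5 = 15, Panel = 4*5 = 20.
Iteration 3: no further components; recursion stops.
SUM(total) = 1 + 4 + 4 + 3 + 5 + 20 + 15 = 52.

52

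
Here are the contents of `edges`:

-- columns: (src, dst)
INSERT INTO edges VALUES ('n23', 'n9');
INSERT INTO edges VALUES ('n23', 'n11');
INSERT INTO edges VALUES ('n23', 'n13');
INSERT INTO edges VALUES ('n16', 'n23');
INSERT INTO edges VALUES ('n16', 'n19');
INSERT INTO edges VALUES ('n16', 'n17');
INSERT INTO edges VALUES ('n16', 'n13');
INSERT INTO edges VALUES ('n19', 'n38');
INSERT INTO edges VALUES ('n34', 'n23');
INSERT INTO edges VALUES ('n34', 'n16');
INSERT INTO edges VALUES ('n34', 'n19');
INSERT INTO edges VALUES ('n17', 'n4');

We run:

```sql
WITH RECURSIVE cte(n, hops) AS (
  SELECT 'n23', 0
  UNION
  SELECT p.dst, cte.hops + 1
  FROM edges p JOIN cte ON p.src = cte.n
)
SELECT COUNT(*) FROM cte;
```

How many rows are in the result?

4

Base: (n23, hops=0).
Iteration 1: edges from {n23} -> (n11, hops=1), (n13, hops=1), (n9, hops=1).
Iteration 2: no outgoing edges from {n11,n13,n9}; recursion stops.
Total rows emitted: 4.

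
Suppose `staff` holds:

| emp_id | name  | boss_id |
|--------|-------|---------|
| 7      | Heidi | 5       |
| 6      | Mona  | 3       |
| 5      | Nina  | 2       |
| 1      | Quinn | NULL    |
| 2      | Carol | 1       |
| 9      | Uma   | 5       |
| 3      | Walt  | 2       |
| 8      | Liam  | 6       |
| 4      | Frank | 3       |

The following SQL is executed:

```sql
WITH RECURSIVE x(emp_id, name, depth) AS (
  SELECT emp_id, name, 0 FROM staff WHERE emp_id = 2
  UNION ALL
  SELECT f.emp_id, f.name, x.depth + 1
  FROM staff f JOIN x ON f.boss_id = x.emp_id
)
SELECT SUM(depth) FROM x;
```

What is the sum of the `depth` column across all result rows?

13

Base: emp_id=2 (Carol) at depth 0.
Iteration 1: rows with boss_id in {2} -> Walt (id 3, depth 1), Nina (id 5, depth 1).
Iteration 2: rows with boss_id in {3,5} -> Frank (id 4, depth 2), Mona (id 6, depth 2), Heidi (id 7, depth 2), Uma (id 9, depth 2).
Iteration 3: rows with boss_id in {4,6,7,9} -> Liam (id 8, depth 3).
Iteration 4: no rows with boss_id in {8}; recursion stops.
SUM(depth) = 0 + 1 + 1 + 2 + 2 + 2 + 2 + 3 = 13.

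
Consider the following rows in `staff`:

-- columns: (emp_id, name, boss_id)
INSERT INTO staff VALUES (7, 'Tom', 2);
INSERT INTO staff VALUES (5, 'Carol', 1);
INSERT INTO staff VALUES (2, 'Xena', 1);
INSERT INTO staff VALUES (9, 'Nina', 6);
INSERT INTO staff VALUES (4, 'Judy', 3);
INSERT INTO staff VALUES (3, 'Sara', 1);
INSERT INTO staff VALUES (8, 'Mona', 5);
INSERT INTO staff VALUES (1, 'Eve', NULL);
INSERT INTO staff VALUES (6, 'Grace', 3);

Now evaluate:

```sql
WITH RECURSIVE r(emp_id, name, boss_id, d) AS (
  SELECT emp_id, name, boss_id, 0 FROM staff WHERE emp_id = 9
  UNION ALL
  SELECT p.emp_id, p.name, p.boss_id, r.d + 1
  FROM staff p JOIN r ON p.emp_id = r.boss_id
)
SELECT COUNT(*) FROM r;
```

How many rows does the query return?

Base: emp_id=9 (Nina), boss_id=6, d 0.
Iteration 1: join on emp_id=6 -> Grace (id 6, boss_id=3, d 1).
Iteration 2: join on emp_id=3 -> Sara (id 3, boss_id=1, d 2).
Iteration 3: join on emp_id=1 -> Eve (id 1, boss_id=NULL, d 3).
Iteration 4: boss_id is NULL; no match; recursion stops.
Total rows emitted: 4.

4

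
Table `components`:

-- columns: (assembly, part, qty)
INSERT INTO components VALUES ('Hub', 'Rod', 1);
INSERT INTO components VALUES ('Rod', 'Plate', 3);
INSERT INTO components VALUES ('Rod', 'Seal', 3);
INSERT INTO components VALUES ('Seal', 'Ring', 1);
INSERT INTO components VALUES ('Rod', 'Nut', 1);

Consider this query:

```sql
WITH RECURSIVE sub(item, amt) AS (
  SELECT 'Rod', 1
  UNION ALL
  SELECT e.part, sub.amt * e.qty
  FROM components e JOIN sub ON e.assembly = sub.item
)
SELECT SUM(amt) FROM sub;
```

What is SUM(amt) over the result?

11

Base: (Rod, amt=1).
Iteration 1: components of {Rod} -> Nut = 1*1 = 1, Plate = 1*3 = 3, Seal = 1*3 = 3.
Iteration 2: components of {Nut,Plate,Seal} -> Ring = 3*1 = 3.
Iteration 3: no further components; recursion stops.
SUM(amt) = 1 + 3 + 3 + 1 + 3 = 11.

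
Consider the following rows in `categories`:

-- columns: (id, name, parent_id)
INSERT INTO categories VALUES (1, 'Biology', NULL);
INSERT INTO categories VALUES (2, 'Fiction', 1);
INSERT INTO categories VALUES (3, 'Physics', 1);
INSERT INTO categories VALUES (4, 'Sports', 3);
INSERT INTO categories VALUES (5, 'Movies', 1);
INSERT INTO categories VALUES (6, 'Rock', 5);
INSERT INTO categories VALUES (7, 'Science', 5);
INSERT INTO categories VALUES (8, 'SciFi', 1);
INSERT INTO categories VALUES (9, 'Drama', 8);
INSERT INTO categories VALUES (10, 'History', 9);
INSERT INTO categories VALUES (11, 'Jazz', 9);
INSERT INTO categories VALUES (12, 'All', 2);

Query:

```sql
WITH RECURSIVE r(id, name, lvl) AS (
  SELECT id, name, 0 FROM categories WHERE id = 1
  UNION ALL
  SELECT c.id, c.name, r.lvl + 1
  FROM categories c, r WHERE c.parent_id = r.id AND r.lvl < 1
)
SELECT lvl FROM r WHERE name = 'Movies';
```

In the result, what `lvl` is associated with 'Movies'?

Base: id=1 (Biology) at lvl 0.
Iteration 1: rows with parent_id in {1} -> Fiction (id 2, lvl 1), Physics (id 3, lvl 1), Movies (id 5, lvl 1), SciFi (id 8, lvl 1).
Iteration 2: lvl < 1 fails for all current rows; recursion stops.

1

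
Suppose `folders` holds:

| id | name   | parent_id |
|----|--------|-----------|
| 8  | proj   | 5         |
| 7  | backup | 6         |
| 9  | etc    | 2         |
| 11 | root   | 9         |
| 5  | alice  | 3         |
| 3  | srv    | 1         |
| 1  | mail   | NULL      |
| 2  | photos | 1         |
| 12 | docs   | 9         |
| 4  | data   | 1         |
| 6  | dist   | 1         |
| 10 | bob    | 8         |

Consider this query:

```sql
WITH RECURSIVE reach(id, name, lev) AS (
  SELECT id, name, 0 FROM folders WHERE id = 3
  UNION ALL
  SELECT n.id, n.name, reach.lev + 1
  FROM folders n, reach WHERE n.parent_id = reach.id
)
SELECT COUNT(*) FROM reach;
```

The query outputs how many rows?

4

Base: id=3 (srv) at lev 0.
Iteration 1: rows with parent_id in {3} -> alice (id 5, lev 1).
Iteration 2: rows with parent_id in {5} -> proj (id 8, lev 2).
Iteration 3: rows with parent_id in {8} -> bob (id 10, lev 3).
Iteration 4: no rows with parent_id in {10}; recursion stops.
Total rows emitted: 4.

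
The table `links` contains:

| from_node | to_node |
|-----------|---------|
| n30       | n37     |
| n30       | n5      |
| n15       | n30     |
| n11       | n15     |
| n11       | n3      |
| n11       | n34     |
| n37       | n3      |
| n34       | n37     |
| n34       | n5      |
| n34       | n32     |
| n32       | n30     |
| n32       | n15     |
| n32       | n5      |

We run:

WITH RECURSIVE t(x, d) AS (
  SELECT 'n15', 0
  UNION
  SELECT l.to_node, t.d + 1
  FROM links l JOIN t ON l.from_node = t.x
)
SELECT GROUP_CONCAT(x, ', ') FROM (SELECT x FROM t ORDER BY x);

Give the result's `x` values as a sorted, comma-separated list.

n15, n3, n30, n37, n5

Base: (n15, d=0).
Iteration 1: edges from {n15} -> (n30, d=1).
Iteration 2: edges from {n30} -> (n37, d=2), (n5, d=2).
Iteration 3: edges from {n37,n5} -> (n3, d=3).
Iteration 4: no outgoing edges from {n3}; recursion stops.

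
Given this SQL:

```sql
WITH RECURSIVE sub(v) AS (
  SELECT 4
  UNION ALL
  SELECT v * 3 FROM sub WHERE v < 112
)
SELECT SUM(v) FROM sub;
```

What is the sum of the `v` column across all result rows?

484

Base: v=4.
Iteration 1: 4 < 112 holds -> v = 4 * 3 = 12.
Iteration 2: 12 < 112 holds -> v = 12 * 3 = 36.
Iteration 3: 36 < 112 holds -> v = 36 * 3 = 108.
Iteration 4: 108 < 112 holds -> v = 108 * 3 = 324.
Iteration 5: 324 < 112 fails; recursion stops.
SUM(v) = 4 + 12 + 36 + 108 + 324 = 484.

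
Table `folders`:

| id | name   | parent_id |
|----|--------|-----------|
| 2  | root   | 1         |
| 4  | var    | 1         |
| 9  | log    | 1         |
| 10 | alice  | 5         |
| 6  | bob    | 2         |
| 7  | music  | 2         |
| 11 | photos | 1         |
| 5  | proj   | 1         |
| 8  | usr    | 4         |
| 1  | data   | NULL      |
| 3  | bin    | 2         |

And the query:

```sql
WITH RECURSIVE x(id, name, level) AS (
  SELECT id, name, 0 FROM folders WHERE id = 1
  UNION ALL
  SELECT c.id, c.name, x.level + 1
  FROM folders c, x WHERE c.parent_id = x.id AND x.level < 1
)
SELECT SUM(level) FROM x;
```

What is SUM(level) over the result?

Base: id=1 (data) at level 0.
Iteration 1: rows with parent_id in {1} -> root (id 2, level 1), var (id 4, level 1), proj (id 5, level 1), log (id 9, level 1), photos (id 11, level 1).
Iteration 2: level < 1 fails for all current rows; recursion stops.
SUM(level) = 0 + 1 + 1 + 1 + 1 + 1 = 5.

5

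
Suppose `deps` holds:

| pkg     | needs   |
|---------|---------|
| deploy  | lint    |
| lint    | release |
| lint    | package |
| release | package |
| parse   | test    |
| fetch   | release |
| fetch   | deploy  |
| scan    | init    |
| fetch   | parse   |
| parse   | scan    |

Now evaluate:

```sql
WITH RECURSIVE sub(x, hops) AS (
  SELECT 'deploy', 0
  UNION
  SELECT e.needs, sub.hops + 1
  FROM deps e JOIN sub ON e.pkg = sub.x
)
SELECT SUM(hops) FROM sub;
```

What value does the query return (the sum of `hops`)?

Base: (deploy, hops=0).
Iteration 1: edges from {deploy} -> (lint, hops=1).
Iteration 2: edges from {lint} -> (package, hops=2), (release, hops=2).
Iteration 3: edges from {package,release} -> (package, hops=3).
Iteration 4: no outgoing edges from {package}; recursion stops.
SUM(hops) = 0 + 1 + 2 + 2 + 3 = 8.

8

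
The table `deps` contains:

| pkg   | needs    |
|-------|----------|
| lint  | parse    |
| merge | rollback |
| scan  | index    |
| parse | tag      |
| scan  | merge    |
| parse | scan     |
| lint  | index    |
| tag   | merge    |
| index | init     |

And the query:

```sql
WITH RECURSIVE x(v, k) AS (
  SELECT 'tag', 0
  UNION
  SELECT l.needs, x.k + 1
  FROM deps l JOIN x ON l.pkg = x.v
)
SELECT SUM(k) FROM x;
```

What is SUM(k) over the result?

Base: (tag, k=0).
Iteration 1: edges from {tag} -> (merge, k=1).
Iteration 2: edges from {merge} -> (rollback, k=2).
Iteration 3: no outgoing edges from {rollback}; recursion stops.
SUM(k) = 0 + 1 + 2 = 3.

3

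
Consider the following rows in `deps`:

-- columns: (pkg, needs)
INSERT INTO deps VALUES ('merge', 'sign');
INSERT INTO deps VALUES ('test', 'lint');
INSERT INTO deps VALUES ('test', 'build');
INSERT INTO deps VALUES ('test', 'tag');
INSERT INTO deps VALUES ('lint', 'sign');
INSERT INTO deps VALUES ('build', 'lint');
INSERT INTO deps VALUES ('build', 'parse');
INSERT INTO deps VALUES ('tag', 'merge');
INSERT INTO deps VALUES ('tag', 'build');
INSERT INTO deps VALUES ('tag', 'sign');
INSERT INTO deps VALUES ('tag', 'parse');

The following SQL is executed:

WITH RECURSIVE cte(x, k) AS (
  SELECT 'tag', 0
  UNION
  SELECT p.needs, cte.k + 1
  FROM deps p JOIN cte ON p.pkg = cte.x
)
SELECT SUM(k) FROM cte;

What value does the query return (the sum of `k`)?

Base: (tag, k=0).
Iteration 1: edges from {tag} -> (build, k=1), (merge, k=1), (parse, k=1), (sign, k=1).
Iteration 2: edges from {build,merge,parse,sign} -> (lint, k=2), (parse, k=2), (sign, k=2).
Iteration 3: edges from {lint,parse,sign} -> (sign, k=3).
Iteration 4: no outgoing edges from {sign}; recursion stops.
SUM(k) = 0 + 1 + 1 + 1 + 1 + 2 + 2 + 2 + 3 = 13.

13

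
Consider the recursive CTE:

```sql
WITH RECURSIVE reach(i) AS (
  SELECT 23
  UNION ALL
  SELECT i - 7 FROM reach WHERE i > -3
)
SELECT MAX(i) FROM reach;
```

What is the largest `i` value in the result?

Base: i=23.
Iteration 1: 23 > -3 holds -> i = 23 - 7 = 16.
Iteration 2: 16 > -3 holds -> i = 16 - 7 = 9.
Iteration 3: 9 > -3 holds -> i = 9 - 7 = 2.
Iteration 4: 2 > -3 holds -> i = 2 - 7 = -5.
Iteration 5: -5 > -3 fails; recursion stops.
i values: 23, 16, 9, 2, -5; the maximum is 23.

23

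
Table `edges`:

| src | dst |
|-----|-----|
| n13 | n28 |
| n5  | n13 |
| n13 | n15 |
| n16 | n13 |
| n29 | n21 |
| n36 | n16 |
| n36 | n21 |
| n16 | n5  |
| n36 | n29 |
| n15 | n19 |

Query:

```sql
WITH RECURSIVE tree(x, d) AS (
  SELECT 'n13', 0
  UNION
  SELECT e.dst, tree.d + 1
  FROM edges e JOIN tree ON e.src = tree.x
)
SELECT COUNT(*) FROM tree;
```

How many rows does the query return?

4

Base: (n13, d=0).
Iteration 1: edges from {n13} -> (n15, d=1), (n28, d=1).
Iteration 2: edges from {n15,n28} -> (n19, d=2).
Iteration 3: no outgoing edges from {n19}; recursion stops.
Total rows emitted: 4.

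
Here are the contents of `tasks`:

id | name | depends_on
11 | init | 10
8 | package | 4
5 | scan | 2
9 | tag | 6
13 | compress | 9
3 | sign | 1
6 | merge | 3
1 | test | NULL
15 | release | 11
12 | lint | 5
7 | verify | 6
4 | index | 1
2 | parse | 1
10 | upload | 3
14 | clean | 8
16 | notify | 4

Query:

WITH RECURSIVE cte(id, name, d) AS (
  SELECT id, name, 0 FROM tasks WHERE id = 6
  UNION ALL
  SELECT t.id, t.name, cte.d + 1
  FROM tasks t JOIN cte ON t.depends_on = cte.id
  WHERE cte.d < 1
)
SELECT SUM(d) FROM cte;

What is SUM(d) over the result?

2

Base: id=6 (merge) at d 0.
Iteration 1: rows with depends_on in {6} -> verify (id 7, d 1), tag (id 9, d 1).
Iteration 2: d < 1 fails for all current rows; recursion stops.
SUM(d) = 0 + 1 + 1 = 2.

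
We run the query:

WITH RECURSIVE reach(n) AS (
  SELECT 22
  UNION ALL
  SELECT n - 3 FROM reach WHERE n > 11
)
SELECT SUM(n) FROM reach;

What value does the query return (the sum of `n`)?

Base: n=22.
Iteration 1: 22 > 11 holds -> n = 22 - 3 = 19.
Iteration 2: 19 > 11 holds -> n = 19 - 3 = 16.
Iteration 3: 16 > 11 holds -> n = 16 - 3 = 13.
Iteration 4: 13 > 11 holds -> n = 13 - 3 = 10.
Iteration 5: 10 > 11 fails; recursion stops.
SUM(n) = 22 + 19 + 16 + 13 + 10 = 80.

80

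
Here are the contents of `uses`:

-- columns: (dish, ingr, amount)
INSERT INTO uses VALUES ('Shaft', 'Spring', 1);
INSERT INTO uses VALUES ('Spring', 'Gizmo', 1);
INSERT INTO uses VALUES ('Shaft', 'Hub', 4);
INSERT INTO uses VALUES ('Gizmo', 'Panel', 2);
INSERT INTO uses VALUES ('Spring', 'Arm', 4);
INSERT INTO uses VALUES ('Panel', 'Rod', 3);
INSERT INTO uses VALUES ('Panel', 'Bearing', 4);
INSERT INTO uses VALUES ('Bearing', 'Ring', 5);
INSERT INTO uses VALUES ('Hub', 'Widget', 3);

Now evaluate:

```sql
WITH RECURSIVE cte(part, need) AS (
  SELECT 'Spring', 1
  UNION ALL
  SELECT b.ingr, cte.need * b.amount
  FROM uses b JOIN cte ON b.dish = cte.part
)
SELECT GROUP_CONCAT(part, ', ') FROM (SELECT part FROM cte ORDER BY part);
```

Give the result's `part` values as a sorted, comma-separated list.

Base: (Spring, need=1).
Iteration 1: components of {Spring} -> Arm = 1*4 = 4, Gizmo = 1*1 = 1.
Iteration 2: components of {Arm,Gizmo} -> Panel = 1*2 = 2.
Iteration 3: components of {Panel} -> Bearing = 2*4 = 8, Rod = 2*3 = 6.
Iteration 4: components of {Bearing,Rod} -> Ring = 8*5 = 40.
Iteration 5: no further components; recursion stops.

Arm, Bearing, Gizmo, Panel, Ring, Rod, Spring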